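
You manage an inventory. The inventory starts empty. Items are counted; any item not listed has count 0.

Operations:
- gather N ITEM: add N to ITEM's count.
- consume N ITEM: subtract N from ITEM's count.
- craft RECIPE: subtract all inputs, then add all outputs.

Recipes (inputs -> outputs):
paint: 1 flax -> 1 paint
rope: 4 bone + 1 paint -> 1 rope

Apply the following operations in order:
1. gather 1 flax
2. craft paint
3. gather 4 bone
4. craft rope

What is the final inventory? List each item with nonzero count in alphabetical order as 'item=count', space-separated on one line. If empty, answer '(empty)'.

After 1 (gather 1 flax): flax=1
After 2 (craft paint): paint=1
After 3 (gather 4 bone): bone=4 paint=1
After 4 (craft rope): rope=1

Answer: rope=1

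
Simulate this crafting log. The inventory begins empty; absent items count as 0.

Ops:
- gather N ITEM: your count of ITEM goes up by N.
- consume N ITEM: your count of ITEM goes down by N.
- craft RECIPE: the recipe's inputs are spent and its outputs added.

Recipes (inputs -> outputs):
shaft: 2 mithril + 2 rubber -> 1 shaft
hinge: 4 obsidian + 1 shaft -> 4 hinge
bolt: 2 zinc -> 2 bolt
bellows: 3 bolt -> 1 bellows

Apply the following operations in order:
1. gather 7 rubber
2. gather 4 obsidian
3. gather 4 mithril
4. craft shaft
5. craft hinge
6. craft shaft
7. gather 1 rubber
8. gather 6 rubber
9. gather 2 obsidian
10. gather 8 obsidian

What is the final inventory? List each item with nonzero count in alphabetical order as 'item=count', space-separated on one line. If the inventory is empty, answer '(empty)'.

Answer: hinge=4 obsidian=10 rubber=10 shaft=1

Derivation:
After 1 (gather 7 rubber): rubber=7
After 2 (gather 4 obsidian): obsidian=4 rubber=7
After 3 (gather 4 mithril): mithril=4 obsidian=4 rubber=7
After 4 (craft shaft): mithril=2 obsidian=4 rubber=5 shaft=1
After 5 (craft hinge): hinge=4 mithril=2 rubber=5
After 6 (craft shaft): hinge=4 rubber=3 shaft=1
After 7 (gather 1 rubber): hinge=4 rubber=4 shaft=1
After 8 (gather 6 rubber): hinge=4 rubber=10 shaft=1
After 9 (gather 2 obsidian): hinge=4 obsidian=2 rubber=10 shaft=1
After 10 (gather 8 obsidian): hinge=4 obsidian=10 rubber=10 shaft=1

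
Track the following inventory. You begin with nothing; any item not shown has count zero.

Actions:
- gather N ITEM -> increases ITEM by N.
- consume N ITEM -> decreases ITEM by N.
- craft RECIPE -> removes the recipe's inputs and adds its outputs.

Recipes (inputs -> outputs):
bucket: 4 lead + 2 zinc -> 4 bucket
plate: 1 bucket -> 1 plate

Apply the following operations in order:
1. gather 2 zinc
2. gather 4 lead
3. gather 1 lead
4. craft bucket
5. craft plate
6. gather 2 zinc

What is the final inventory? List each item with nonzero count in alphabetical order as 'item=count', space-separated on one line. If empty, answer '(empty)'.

Answer: bucket=3 lead=1 plate=1 zinc=2

Derivation:
After 1 (gather 2 zinc): zinc=2
After 2 (gather 4 lead): lead=4 zinc=2
After 3 (gather 1 lead): lead=5 zinc=2
After 4 (craft bucket): bucket=4 lead=1
After 5 (craft plate): bucket=3 lead=1 plate=1
After 6 (gather 2 zinc): bucket=3 lead=1 plate=1 zinc=2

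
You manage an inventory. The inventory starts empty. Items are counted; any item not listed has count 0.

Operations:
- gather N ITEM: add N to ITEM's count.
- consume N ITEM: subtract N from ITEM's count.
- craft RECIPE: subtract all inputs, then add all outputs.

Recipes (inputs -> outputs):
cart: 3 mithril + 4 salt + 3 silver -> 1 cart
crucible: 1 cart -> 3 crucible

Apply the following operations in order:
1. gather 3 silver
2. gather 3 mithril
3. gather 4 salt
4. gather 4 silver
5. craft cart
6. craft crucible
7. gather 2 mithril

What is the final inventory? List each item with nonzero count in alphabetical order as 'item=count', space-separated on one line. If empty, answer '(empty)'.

After 1 (gather 3 silver): silver=3
After 2 (gather 3 mithril): mithril=3 silver=3
After 3 (gather 4 salt): mithril=3 salt=4 silver=3
After 4 (gather 4 silver): mithril=3 salt=4 silver=7
After 5 (craft cart): cart=1 silver=4
After 6 (craft crucible): crucible=3 silver=4
After 7 (gather 2 mithril): crucible=3 mithril=2 silver=4

Answer: crucible=3 mithril=2 silver=4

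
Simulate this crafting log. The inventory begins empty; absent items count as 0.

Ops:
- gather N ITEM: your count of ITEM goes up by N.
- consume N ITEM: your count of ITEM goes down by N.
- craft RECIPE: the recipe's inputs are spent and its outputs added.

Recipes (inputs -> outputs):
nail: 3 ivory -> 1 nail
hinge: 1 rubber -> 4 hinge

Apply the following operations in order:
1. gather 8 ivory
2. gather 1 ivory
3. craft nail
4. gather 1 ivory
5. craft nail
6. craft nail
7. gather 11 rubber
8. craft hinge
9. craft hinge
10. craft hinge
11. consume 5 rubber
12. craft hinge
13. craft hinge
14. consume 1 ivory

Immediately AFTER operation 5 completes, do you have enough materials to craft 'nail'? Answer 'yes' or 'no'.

After 1 (gather 8 ivory): ivory=8
After 2 (gather 1 ivory): ivory=9
After 3 (craft nail): ivory=6 nail=1
After 4 (gather 1 ivory): ivory=7 nail=1
After 5 (craft nail): ivory=4 nail=2

Answer: yes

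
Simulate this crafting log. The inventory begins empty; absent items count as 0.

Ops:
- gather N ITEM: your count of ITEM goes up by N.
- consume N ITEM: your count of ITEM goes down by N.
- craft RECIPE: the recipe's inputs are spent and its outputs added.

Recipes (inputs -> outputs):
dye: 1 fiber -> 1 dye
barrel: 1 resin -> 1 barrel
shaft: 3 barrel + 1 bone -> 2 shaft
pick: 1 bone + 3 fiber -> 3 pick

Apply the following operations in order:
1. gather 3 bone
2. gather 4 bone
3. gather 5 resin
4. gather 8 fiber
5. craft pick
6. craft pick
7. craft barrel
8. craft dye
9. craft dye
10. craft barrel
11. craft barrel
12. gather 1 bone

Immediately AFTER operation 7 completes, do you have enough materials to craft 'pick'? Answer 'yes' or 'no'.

After 1 (gather 3 bone): bone=3
After 2 (gather 4 bone): bone=7
After 3 (gather 5 resin): bone=7 resin=5
After 4 (gather 8 fiber): bone=7 fiber=8 resin=5
After 5 (craft pick): bone=6 fiber=5 pick=3 resin=5
After 6 (craft pick): bone=5 fiber=2 pick=6 resin=5
After 7 (craft barrel): barrel=1 bone=5 fiber=2 pick=6 resin=4

Answer: no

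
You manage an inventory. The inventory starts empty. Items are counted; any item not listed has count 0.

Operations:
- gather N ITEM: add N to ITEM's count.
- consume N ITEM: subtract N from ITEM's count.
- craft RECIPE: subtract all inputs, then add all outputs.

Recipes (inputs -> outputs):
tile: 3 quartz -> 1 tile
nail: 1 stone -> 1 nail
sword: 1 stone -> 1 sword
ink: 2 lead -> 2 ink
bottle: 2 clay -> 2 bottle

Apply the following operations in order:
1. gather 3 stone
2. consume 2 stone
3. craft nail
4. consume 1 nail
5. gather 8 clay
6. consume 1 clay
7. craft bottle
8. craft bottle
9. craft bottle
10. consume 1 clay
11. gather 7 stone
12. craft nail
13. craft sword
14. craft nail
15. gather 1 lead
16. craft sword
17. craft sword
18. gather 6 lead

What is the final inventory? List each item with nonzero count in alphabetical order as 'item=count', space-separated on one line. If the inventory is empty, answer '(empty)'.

Answer: bottle=6 lead=7 nail=2 stone=2 sword=3

Derivation:
After 1 (gather 3 stone): stone=3
After 2 (consume 2 stone): stone=1
After 3 (craft nail): nail=1
After 4 (consume 1 nail): (empty)
After 5 (gather 8 clay): clay=8
After 6 (consume 1 clay): clay=7
After 7 (craft bottle): bottle=2 clay=5
After 8 (craft bottle): bottle=4 clay=3
After 9 (craft bottle): bottle=6 clay=1
After 10 (consume 1 clay): bottle=6
After 11 (gather 7 stone): bottle=6 stone=7
After 12 (craft nail): bottle=6 nail=1 stone=6
After 13 (craft sword): bottle=6 nail=1 stone=5 sword=1
After 14 (craft nail): bottle=6 nail=2 stone=4 sword=1
After 15 (gather 1 lead): bottle=6 lead=1 nail=2 stone=4 sword=1
After 16 (craft sword): bottle=6 lead=1 nail=2 stone=3 sword=2
After 17 (craft sword): bottle=6 lead=1 nail=2 stone=2 sword=3
After 18 (gather 6 lead): bottle=6 lead=7 nail=2 stone=2 sword=3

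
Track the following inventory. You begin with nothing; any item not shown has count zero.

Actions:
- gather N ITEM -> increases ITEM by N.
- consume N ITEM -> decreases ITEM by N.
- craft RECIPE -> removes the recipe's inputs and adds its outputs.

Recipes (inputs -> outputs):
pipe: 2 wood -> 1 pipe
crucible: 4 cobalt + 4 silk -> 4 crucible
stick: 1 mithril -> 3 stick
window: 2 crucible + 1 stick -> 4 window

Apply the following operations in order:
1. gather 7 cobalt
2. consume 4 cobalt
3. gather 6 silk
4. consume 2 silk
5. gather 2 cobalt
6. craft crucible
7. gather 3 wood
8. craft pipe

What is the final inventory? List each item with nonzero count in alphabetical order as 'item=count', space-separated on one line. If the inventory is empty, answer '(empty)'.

Answer: cobalt=1 crucible=4 pipe=1 wood=1

Derivation:
After 1 (gather 7 cobalt): cobalt=7
After 2 (consume 4 cobalt): cobalt=3
After 3 (gather 6 silk): cobalt=3 silk=6
After 4 (consume 2 silk): cobalt=3 silk=4
After 5 (gather 2 cobalt): cobalt=5 silk=4
After 6 (craft crucible): cobalt=1 crucible=4
After 7 (gather 3 wood): cobalt=1 crucible=4 wood=3
After 8 (craft pipe): cobalt=1 crucible=4 pipe=1 wood=1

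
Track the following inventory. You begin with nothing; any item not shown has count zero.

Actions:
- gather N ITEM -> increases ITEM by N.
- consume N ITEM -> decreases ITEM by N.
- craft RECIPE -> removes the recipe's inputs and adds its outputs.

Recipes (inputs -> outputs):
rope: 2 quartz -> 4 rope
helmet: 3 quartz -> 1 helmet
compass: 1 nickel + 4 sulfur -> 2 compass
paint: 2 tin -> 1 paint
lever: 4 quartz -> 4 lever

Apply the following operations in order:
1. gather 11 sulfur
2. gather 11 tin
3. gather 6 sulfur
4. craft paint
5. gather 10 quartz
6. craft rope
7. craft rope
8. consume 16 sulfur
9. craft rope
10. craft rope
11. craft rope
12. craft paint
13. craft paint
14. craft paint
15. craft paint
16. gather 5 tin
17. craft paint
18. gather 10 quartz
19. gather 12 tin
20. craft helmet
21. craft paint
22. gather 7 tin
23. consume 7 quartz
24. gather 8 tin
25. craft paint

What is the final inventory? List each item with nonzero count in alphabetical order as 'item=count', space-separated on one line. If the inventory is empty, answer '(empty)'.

After 1 (gather 11 sulfur): sulfur=11
After 2 (gather 11 tin): sulfur=11 tin=11
After 3 (gather 6 sulfur): sulfur=17 tin=11
After 4 (craft paint): paint=1 sulfur=17 tin=9
After 5 (gather 10 quartz): paint=1 quartz=10 sulfur=17 tin=9
After 6 (craft rope): paint=1 quartz=8 rope=4 sulfur=17 tin=9
After 7 (craft rope): paint=1 quartz=6 rope=8 sulfur=17 tin=9
After 8 (consume 16 sulfur): paint=1 quartz=6 rope=8 sulfur=1 tin=9
After 9 (craft rope): paint=1 quartz=4 rope=12 sulfur=1 tin=9
After 10 (craft rope): paint=1 quartz=2 rope=16 sulfur=1 tin=9
After 11 (craft rope): paint=1 rope=20 sulfur=1 tin=9
After 12 (craft paint): paint=2 rope=20 sulfur=1 tin=7
After 13 (craft paint): paint=3 rope=20 sulfur=1 tin=5
After 14 (craft paint): paint=4 rope=20 sulfur=1 tin=3
After 15 (craft paint): paint=5 rope=20 sulfur=1 tin=1
After 16 (gather 5 tin): paint=5 rope=20 sulfur=1 tin=6
After 17 (craft paint): paint=6 rope=20 sulfur=1 tin=4
After 18 (gather 10 quartz): paint=6 quartz=10 rope=20 sulfur=1 tin=4
After 19 (gather 12 tin): paint=6 quartz=10 rope=20 sulfur=1 tin=16
After 20 (craft helmet): helmet=1 paint=6 quartz=7 rope=20 sulfur=1 tin=16
After 21 (craft paint): helmet=1 paint=7 quartz=7 rope=20 sulfur=1 tin=14
After 22 (gather 7 tin): helmet=1 paint=7 quartz=7 rope=20 sulfur=1 tin=21
After 23 (consume 7 quartz): helmet=1 paint=7 rope=20 sulfur=1 tin=21
After 24 (gather 8 tin): helmet=1 paint=7 rope=20 sulfur=1 tin=29
After 25 (craft paint): helmet=1 paint=8 rope=20 sulfur=1 tin=27

Answer: helmet=1 paint=8 rope=20 sulfur=1 tin=27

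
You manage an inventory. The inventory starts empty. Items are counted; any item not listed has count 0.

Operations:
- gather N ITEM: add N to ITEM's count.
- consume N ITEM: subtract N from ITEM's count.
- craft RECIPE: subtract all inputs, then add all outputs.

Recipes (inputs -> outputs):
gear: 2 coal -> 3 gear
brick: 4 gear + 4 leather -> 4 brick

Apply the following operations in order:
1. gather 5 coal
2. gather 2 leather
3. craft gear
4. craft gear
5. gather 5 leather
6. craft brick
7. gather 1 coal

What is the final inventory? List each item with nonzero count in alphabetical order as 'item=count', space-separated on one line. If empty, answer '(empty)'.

Answer: brick=4 coal=2 gear=2 leather=3

Derivation:
After 1 (gather 5 coal): coal=5
After 2 (gather 2 leather): coal=5 leather=2
After 3 (craft gear): coal=3 gear=3 leather=2
After 4 (craft gear): coal=1 gear=6 leather=2
After 5 (gather 5 leather): coal=1 gear=6 leather=7
After 6 (craft brick): brick=4 coal=1 gear=2 leather=3
After 7 (gather 1 coal): brick=4 coal=2 gear=2 leather=3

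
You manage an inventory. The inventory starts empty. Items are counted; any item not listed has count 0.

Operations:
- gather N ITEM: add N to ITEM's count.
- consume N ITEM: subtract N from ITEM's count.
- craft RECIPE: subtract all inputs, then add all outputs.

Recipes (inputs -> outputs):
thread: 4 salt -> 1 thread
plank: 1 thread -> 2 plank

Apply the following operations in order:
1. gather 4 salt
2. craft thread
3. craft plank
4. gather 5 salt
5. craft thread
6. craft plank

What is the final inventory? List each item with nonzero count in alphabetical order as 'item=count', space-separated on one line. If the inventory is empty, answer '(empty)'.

After 1 (gather 4 salt): salt=4
After 2 (craft thread): thread=1
After 3 (craft plank): plank=2
After 4 (gather 5 salt): plank=2 salt=5
After 5 (craft thread): plank=2 salt=1 thread=1
After 6 (craft plank): plank=4 salt=1

Answer: plank=4 salt=1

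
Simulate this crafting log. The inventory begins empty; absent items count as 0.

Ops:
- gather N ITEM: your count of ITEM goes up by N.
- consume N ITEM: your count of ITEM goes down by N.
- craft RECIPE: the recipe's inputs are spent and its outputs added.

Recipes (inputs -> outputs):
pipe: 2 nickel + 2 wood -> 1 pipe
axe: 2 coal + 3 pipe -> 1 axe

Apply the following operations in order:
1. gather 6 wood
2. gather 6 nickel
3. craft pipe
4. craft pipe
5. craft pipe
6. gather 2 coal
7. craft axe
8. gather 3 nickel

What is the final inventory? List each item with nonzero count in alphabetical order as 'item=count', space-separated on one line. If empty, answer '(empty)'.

After 1 (gather 6 wood): wood=6
After 2 (gather 6 nickel): nickel=6 wood=6
After 3 (craft pipe): nickel=4 pipe=1 wood=4
After 4 (craft pipe): nickel=2 pipe=2 wood=2
After 5 (craft pipe): pipe=3
After 6 (gather 2 coal): coal=2 pipe=3
After 7 (craft axe): axe=1
After 8 (gather 3 nickel): axe=1 nickel=3

Answer: axe=1 nickel=3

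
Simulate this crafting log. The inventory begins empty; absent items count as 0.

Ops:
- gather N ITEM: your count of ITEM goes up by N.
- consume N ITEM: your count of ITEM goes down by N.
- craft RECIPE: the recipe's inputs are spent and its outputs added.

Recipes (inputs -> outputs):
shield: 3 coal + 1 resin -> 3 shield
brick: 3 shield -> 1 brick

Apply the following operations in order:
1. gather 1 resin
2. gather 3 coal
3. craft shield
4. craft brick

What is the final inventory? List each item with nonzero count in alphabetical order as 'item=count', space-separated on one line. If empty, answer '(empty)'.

After 1 (gather 1 resin): resin=1
After 2 (gather 3 coal): coal=3 resin=1
After 3 (craft shield): shield=3
After 4 (craft brick): brick=1

Answer: brick=1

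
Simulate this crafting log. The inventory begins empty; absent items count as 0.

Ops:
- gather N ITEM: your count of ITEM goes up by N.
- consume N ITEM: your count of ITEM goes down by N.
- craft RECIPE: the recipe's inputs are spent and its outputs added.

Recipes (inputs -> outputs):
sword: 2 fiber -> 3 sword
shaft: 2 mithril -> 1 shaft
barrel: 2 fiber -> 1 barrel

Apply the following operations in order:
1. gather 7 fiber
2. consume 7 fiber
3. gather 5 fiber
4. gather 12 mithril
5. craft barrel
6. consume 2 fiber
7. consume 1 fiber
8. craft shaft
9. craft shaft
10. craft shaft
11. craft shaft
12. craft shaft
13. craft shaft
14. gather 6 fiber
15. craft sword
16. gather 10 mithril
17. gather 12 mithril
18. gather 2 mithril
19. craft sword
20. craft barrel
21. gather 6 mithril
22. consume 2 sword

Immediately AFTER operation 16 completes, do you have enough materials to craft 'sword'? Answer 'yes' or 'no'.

Answer: yes

Derivation:
After 1 (gather 7 fiber): fiber=7
After 2 (consume 7 fiber): (empty)
After 3 (gather 5 fiber): fiber=5
After 4 (gather 12 mithril): fiber=5 mithril=12
After 5 (craft barrel): barrel=1 fiber=3 mithril=12
After 6 (consume 2 fiber): barrel=1 fiber=1 mithril=12
After 7 (consume 1 fiber): barrel=1 mithril=12
After 8 (craft shaft): barrel=1 mithril=10 shaft=1
After 9 (craft shaft): barrel=1 mithril=8 shaft=2
After 10 (craft shaft): barrel=1 mithril=6 shaft=3
After 11 (craft shaft): barrel=1 mithril=4 shaft=4
After 12 (craft shaft): barrel=1 mithril=2 shaft=5
After 13 (craft shaft): barrel=1 shaft=6
After 14 (gather 6 fiber): barrel=1 fiber=6 shaft=6
After 15 (craft sword): barrel=1 fiber=4 shaft=6 sword=3
After 16 (gather 10 mithril): barrel=1 fiber=4 mithril=10 shaft=6 sword=3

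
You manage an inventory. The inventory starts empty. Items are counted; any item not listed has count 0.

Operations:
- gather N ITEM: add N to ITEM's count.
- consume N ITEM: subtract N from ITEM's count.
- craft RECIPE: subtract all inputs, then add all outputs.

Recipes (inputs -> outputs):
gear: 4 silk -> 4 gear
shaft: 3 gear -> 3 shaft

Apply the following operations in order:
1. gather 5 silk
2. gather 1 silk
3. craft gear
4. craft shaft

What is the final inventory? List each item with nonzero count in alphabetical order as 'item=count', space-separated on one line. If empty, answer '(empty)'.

After 1 (gather 5 silk): silk=5
After 2 (gather 1 silk): silk=6
After 3 (craft gear): gear=4 silk=2
After 4 (craft shaft): gear=1 shaft=3 silk=2

Answer: gear=1 shaft=3 silk=2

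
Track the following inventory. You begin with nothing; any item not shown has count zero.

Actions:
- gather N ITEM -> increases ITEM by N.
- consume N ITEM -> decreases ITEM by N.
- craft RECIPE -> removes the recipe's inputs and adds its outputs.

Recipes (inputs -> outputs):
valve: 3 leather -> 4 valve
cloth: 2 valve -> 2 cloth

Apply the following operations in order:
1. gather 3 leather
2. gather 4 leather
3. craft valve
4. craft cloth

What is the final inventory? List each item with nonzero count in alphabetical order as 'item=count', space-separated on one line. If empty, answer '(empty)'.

After 1 (gather 3 leather): leather=3
After 2 (gather 4 leather): leather=7
After 3 (craft valve): leather=4 valve=4
After 4 (craft cloth): cloth=2 leather=4 valve=2

Answer: cloth=2 leather=4 valve=2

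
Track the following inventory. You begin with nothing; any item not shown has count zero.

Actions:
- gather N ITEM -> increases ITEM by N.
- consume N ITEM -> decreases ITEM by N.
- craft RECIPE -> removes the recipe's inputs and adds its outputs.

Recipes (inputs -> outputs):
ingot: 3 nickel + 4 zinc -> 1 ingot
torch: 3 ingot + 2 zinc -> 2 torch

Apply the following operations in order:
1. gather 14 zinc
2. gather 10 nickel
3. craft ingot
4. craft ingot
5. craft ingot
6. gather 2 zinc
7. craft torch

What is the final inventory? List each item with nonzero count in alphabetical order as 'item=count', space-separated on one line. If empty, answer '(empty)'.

Answer: nickel=1 torch=2 zinc=2

Derivation:
After 1 (gather 14 zinc): zinc=14
After 2 (gather 10 nickel): nickel=10 zinc=14
After 3 (craft ingot): ingot=1 nickel=7 zinc=10
After 4 (craft ingot): ingot=2 nickel=4 zinc=6
After 5 (craft ingot): ingot=3 nickel=1 zinc=2
After 6 (gather 2 zinc): ingot=3 nickel=1 zinc=4
After 7 (craft torch): nickel=1 torch=2 zinc=2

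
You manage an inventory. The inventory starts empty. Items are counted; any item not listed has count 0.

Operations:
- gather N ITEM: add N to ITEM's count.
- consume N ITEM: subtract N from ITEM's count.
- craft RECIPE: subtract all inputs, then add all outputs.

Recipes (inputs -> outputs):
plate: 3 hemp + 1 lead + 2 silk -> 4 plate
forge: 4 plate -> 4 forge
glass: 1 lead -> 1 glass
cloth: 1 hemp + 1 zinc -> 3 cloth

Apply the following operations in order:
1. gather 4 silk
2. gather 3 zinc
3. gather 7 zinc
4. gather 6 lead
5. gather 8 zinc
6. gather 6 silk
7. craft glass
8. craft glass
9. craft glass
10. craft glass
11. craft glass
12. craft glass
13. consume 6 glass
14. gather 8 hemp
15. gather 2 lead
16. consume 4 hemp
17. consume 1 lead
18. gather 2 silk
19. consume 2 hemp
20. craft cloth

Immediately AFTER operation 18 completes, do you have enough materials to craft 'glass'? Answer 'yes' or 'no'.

After 1 (gather 4 silk): silk=4
After 2 (gather 3 zinc): silk=4 zinc=3
After 3 (gather 7 zinc): silk=4 zinc=10
After 4 (gather 6 lead): lead=6 silk=4 zinc=10
After 5 (gather 8 zinc): lead=6 silk=4 zinc=18
After 6 (gather 6 silk): lead=6 silk=10 zinc=18
After 7 (craft glass): glass=1 lead=5 silk=10 zinc=18
After 8 (craft glass): glass=2 lead=4 silk=10 zinc=18
After 9 (craft glass): glass=3 lead=3 silk=10 zinc=18
After 10 (craft glass): glass=4 lead=2 silk=10 zinc=18
After 11 (craft glass): glass=5 lead=1 silk=10 zinc=18
After 12 (craft glass): glass=6 silk=10 zinc=18
After 13 (consume 6 glass): silk=10 zinc=18
After 14 (gather 8 hemp): hemp=8 silk=10 zinc=18
After 15 (gather 2 lead): hemp=8 lead=2 silk=10 zinc=18
After 16 (consume 4 hemp): hemp=4 lead=2 silk=10 zinc=18
After 17 (consume 1 lead): hemp=4 lead=1 silk=10 zinc=18
After 18 (gather 2 silk): hemp=4 lead=1 silk=12 zinc=18

Answer: yes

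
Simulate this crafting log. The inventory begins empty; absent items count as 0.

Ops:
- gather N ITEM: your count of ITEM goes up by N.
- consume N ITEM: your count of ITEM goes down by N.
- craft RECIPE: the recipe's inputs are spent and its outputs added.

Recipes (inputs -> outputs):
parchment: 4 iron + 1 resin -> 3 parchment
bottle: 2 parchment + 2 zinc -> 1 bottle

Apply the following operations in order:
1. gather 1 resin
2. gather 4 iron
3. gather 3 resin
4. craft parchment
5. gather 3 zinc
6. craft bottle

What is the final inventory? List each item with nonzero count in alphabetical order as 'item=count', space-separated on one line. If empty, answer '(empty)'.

After 1 (gather 1 resin): resin=1
After 2 (gather 4 iron): iron=4 resin=1
After 3 (gather 3 resin): iron=4 resin=4
After 4 (craft parchment): parchment=3 resin=3
After 5 (gather 3 zinc): parchment=3 resin=3 zinc=3
After 6 (craft bottle): bottle=1 parchment=1 resin=3 zinc=1

Answer: bottle=1 parchment=1 resin=3 zinc=1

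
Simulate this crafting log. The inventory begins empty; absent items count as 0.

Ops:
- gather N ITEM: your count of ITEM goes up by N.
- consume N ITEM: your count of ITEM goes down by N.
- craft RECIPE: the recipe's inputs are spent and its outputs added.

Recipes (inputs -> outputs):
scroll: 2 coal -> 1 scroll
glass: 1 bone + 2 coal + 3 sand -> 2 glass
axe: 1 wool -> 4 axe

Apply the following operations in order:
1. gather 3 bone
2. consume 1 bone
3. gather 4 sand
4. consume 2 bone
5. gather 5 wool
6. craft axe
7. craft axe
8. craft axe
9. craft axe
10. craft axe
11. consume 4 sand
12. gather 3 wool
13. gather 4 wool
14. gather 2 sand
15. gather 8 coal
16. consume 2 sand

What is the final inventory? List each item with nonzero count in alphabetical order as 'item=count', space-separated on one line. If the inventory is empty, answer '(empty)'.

Answer: axe=20 coal=8 wool=7

Derivation:
After 1 (gather 3 bone): bone=3
After 2 (consume 1 bone): bone=2
After 3 (gather 4 sand): bone=2 sand=4
After 4 (consume 2 bone): sand=4
After 5 (gather 5 wool): sand=4 wool=5
After 6 (craft axe): axe=4 sand=4 wool=4
After 7 (craft axe): axe=8 sand=4 wool=3
After 8 (craft axe): axe=12 sand=4 wool=2
After 9 (craft axe): axe=16 sand=4 wool=1
After 10 (craft axe): axe=20 sand=4
After 11 (consume 4 sand): axe=20
After 12 (gather 3 wool): axe=20 wool=3
After 13 (gather 4 wool): axe=20 wool=7
After 14 (gather 2 sand): axe=20 sand=2 wool=7
After 15 (gather 8 coal): axe=20 coal=8 sand=2 wool=7
After 16 (consume 2 sand): axe=20 coal=8 wool=7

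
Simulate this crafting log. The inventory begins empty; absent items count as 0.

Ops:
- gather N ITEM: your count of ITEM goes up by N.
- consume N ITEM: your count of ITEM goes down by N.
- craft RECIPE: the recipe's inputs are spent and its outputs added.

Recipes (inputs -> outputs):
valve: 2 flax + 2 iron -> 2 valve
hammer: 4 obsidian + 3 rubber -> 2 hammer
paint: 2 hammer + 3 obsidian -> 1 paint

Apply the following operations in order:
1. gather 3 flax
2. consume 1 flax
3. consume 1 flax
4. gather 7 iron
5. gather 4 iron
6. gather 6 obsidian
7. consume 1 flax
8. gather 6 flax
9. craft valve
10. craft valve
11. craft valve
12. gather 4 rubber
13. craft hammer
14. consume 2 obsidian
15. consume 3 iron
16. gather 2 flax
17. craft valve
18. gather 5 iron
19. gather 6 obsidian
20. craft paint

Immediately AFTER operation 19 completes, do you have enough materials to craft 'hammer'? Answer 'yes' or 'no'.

Answer: no

Derivation:
After 1 (gather 3 flax): flax=3
After 2 (consume 1 flax): flax=2
After 3 (consume 1 flax): flax=1
After 4 (gather 7 iron): flax=1 iron=7
After 5 (gather 4 iron): flax=1 iron=11
After 6 (gather 6 obsidian): flax=1 iron=11 obsidian=6
After 7 (consume 1 flax): iron=11 obsidian=6
After 8 (gather 6 flax): flax=6 iron=11 obsidian=6
After 9 (craft valve): flax=4 iron=9 obsidian=6 valve=2
After 10 (craft valve): flax=2 iron=7 obsidian=6 valve=4
After 11 (craft valve): iron=5 obsidian=6 valve=6
After 12 (gather 4 rubber): iron=5 obsidian=6 rubber=4 valve=6
After 13 (craft hammer): hammer=2 iron=5 obsidian=2 rubber=1 valve=6
After 14 (consume 2 obsidian): hammer=2 iron=5 rubber=1 valve=6
After 15 (consume 3 iron): hammer=2 iron=2 rubber=1 valve=6
After 16 (gather 2 flax): flax=2 hammer=2 iron=2 rubber=1 valve=6
After 17 (craft valve): hammer=2 rubber=1 valve=8
After 18 (gather 5 iron): hammer=2 iron=5 rubber=1 valve=8
After 19 (gather 6 obsidian): hammer=2 iron=5 obsidian=6 rubber=1 valve=8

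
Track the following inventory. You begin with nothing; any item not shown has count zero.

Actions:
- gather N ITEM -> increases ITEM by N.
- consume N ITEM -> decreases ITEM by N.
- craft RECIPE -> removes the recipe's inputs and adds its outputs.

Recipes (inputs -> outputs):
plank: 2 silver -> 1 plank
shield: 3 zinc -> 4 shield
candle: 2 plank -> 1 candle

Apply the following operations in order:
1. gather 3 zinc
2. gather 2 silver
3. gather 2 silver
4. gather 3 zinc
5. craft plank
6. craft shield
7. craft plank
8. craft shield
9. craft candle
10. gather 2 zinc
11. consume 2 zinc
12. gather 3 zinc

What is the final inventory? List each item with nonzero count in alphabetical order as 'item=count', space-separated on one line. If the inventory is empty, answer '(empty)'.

After 1 (gather 3 zinc): zinc=3
After 2 (gather 2 silver): silver=2 zinc=3
After 3 (gather 2 silver): silver=4 zinc=3
After 4 (gather 3 zinc): silver=4 zinc=6
After 5 (craft plank): plank=1 silver=2 zinc=6
After 6 (craft shield): plank=1 shield=4 silver=2 zinc=3
After 7 (craft plank): plank=2 shield=4 zinc=3
After 8 (craft shield): plank=2 shield=8
After 9 (craft candle): candle=1 shield=8
After 10 (gather 2 zinc): candle=1 shield=8 zinc=2
After 11 (consume 2 zinc): candle=1 shield=8
After 12 (gather 3 zinc): candle=1 shield=8 zinc=3

Answer: candle=1 shield=8 zinc=3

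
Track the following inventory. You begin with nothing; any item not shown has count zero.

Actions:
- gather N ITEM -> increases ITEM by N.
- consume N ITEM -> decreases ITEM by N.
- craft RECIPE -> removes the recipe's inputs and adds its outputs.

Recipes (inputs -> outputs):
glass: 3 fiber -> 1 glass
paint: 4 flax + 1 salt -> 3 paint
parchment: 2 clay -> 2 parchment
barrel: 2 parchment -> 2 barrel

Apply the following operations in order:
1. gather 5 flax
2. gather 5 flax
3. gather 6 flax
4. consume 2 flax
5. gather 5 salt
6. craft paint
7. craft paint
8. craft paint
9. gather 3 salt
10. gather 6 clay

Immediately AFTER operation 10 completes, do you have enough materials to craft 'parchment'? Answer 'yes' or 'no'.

Answer: yes

Derivation:
After 1 (gather 5 flax): flax=5
After 2 (gather 5 flax): flax=10
After 3 (gather 6 flax): flax=16
After 4 (consume 2 flax): flax=14
After 5 (gather 5 salt): flax=14 salt=5
After 6 (craft paint): flax=10 paint=3 salt=4
After 7 (craft paint): flax=6 paint=6 salt=3
After 8 (craft paint): flax=2 paint=9 salt=2
After 9 (gather 3 salt): flax=2 paint=9 salt=5
After 10 (gather 6 clay): clay=6 flax=2 paint=9 salt=5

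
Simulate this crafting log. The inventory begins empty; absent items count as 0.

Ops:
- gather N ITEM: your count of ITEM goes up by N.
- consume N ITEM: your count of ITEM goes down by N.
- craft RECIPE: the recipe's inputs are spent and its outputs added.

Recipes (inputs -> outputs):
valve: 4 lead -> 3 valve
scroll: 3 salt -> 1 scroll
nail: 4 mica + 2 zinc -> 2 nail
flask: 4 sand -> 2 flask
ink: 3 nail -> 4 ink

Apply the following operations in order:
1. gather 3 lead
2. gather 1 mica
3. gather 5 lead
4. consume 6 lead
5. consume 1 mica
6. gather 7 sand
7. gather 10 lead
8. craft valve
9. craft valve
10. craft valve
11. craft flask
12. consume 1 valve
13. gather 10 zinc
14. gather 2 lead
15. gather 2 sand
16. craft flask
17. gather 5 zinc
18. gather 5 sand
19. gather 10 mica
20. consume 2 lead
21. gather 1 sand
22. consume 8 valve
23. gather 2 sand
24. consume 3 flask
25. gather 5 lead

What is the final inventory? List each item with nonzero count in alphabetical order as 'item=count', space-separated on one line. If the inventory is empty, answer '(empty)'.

After 1 (gather 3 lead): lead=3
After 2 (gather 1 mica): lead=3 mica=1
After 3 (gather 5 lead): lead=8 mica=1
After 4 (consume 6 lead): lead=2 mica=1
After 5 (consume 1 mica): lead=2
After 6 (gather 7 sand): lead=2 sand=7
After 7 (gather 10 lead): lead=12 sand=7
After 8 (craft valve): lead=8 sand=7 valve=3
After 9 (craft valve): lead=4 sand=7 valve=6
After 10 (craft valve): sand=7 valve=9
After 11 (craft flask): flask=2 sand=3 valve=9
After 12 (consume 1 valve): flask=2 sand=3 valve=8
After 13 (gather 10 zinc): flask=2 sand=3 valve=8 zinc=10
After 14 (gather 2 lead): flask=2 lead=2 sand=3 valve=8 zinc=10
After 15 (gather 2 sand): flask=2 lead=2 sand=5 valve=8 zinc=10
After 16 (craft flask): flask=4 lead=2 sand=1 valve=8 zinc=10
After 17 (gather 5 zinc): flask=4 lead=2 sand=1 valve=8 zinc=15
After 18 (gather 5 sand): flask=4 lead=2 sand=6 valve=8 zinc=15
After 19 (gather 10 mica): flask=4 lead=2 mica=10 sand=6 valve=8 zinc=15
After 20 (consume 2 lead): flask=4 mica=10 sand=6 valve=8 zinc=15
After 21 (gather 1 sand): flask=4 mica=10 sand=7 valve=8 zinc=15
After 22 (consume 8 valve): flask=4 mica=10 sand=7 zinc=15
After 23 (gather 2 sand): flask=4 mica=10 sand=9 zinc=15
After 24 (consume 3 flask): flask=1 mica=10 sand=9 zinc=15
After 25 (gather 5 lead): flask=1 lead=5 mica=10 sand=9 zinc=15

Answer: flask=1 lead=5 mica=10 sand=9 zinc=15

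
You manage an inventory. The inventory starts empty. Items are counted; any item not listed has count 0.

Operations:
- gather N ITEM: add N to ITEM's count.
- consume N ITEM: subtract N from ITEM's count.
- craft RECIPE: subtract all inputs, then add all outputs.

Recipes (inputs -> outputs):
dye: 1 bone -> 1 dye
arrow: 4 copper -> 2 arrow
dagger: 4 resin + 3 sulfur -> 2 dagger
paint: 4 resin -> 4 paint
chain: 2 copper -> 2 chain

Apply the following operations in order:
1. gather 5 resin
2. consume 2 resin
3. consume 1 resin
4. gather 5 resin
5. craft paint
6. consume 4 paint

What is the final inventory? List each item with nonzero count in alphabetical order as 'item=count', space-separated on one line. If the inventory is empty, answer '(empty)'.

Answer: resin=3

Derivation:
After 1 (gather 5 resin): resin=5
After 2 (consume 2 resin): resin=3
After 3 (consume 1 resin): resin=2
After 4 (gather 5 resin): resin=7
After 5 (craft paint): paint=4 resin=3
After 6 (consume 4 paint): resin=3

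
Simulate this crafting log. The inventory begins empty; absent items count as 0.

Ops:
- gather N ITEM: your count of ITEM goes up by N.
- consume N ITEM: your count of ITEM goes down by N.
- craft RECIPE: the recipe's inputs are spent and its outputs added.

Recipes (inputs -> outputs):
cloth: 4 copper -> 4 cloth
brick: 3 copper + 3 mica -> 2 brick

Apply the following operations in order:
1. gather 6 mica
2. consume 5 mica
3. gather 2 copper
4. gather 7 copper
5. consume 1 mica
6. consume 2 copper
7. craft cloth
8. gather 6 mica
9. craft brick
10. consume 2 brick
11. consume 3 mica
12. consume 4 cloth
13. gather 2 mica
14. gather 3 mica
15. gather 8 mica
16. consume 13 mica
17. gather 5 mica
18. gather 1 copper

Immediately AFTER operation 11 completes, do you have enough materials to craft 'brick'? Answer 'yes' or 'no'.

Answer: no

Derivation:
After 1 (gather 6 mica): mica=6
After 2 (consume 5 mica): mica=1
After 3 (gather 2 copper): copper=2 mica=1
After 4 (gather 7 copper): copper=9 mica=1
After 5 (consume 1 mica): copper=9
After 6 (consume 2 copper): copper=7
After 7 (craft cloth): cloth=4 copper=3
After 8 (gather 6 mica): cloth=4 copper=3 mica=6
After 9 (craft brick): brick=2 cloth=4 mica=3
After 10 (consume 2 brick): cloth=4 mica=3
After 11 (consume 3 mica): cloth=4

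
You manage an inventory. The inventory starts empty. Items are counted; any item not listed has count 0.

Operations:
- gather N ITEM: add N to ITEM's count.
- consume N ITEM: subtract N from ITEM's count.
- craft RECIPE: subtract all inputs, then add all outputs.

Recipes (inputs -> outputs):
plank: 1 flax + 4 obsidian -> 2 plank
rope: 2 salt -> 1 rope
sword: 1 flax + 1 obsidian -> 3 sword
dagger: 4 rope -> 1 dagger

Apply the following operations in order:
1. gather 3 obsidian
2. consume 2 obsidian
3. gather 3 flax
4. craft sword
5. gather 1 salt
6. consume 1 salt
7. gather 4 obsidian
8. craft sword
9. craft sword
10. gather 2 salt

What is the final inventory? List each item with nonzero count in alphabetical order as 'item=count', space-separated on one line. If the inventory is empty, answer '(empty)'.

Answer: obsidian=2 salt=2 sword=9

Derivation:
After 1 (gather 3 obsidian): obsidian=3
After 2 (consume 2 obsidian): obsidian=1
After 3 (gather 3 flax): flax=3 obsidian=1
After 4 (craft sword): flax=2 sword=3
After 5 (gather 1 salt): flax=2 salt=1 sword=3
After 6 (consume 1 salt): flax=2 sword=3
After 7 (gather 4 obsidian): flax=2 obsidian=4 sword=3
After 8 (craft sword): flax=1 obsidian=3 sword=6
After 9 (craft sword): obsidian=2 sword=9
After 10 (gather 2 salt): obsidian=2 salt=2 sword=9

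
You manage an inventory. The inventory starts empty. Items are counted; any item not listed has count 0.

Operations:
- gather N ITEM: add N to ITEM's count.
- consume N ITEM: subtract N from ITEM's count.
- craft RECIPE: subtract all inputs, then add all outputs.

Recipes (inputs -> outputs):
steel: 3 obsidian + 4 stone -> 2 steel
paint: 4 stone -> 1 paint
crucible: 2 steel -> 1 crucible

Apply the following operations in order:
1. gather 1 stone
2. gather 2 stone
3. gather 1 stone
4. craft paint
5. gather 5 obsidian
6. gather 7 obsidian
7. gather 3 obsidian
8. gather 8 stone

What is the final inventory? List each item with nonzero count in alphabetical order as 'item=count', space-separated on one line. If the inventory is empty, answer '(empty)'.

After 1 (gather 1 stone): stone=1
After 2 (gather 2 stone): stone=3
After 3 (gather 1 stone): stone=4
After 4 (craft paint): paint=1
After 5 (gather 5 obsidian): obsidian=5 paint=1
After 6 (gather 7 obsidian): obsidian=12 paint=1
After 7 (gather 3 obsidian): obsidian=15 paint=1
After 8 (gather 8 stone): obsidian=15 paint=1 stone=8

Answer: obsidian=15 paint=1 stone=8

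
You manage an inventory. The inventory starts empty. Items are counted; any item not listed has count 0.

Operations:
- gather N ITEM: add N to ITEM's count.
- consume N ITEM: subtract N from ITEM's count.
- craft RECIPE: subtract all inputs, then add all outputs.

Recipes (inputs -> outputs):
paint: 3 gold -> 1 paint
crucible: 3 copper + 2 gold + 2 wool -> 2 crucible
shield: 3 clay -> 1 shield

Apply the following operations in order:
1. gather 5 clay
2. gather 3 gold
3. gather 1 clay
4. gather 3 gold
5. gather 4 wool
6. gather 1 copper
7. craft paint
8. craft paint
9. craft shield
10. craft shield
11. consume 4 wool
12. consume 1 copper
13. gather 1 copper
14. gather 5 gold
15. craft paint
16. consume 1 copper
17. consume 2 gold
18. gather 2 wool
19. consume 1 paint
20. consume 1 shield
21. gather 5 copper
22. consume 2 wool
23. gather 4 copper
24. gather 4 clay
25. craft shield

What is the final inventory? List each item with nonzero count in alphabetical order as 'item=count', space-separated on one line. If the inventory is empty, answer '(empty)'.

Answer: clay=1 copper=9 paint=2 shield=2

Derivation:
After 1 (gather 5 clay): clay=5
After 2 (gather 3 gold): clay=5 gold=3
After 3 (gather 1 clay): clay=6 gold=3
After 4 (gather 3 gold): clay=6 gold=6
After 5 (gather 4 wool): clay=6 gold=6 wool=4
After 6 (gather 1 copper): clay=6 copper=1 gold=6 wool=4
After 7 (craft paint): clay=6 copper=1 gold=3 paint=1 wool=4
After 8 (craft paint): clay=6 copper=1 paint=2 wool=4
After 9 (craft shield): clay=3 copper=1 paint=2 shield=1 wool=4
After 10 (craft shield): copper=1 paint=2 shield=2 wool=4
After 11 (consume 4 wool): copper=1 paint=2 shield=2
After 12 (consume 1 copper): paint=2 shield=2
After 13 (gather 1 copper): copper=1 paint=2 shield=2
After 14 (gather 5 gold): copper=1 gold=5 paint=2 shield=2
After 15 (craft paint): copper=1 gold=2 paint=3 shield=2
After 16 (consume 1 copper): gold=2 paint=3 shield=2
After 17 (consume 2 gold): paint=3 shield=2
After 18 (gather 2 wool): paint=3 shield=2 wool=2
After 19 (consume 1 paint): paint=2 shield=2 wool=2
After 20 (consume 1 shield): paint=2 shield=1 wool=2
After 21 (gather 5 copper): copper=5 paint=2 shield=1 wool=2
After 22 (consume 2 wool): copper=5 paint=2 shield=1
After 23 (gather 4 copper): copper=9 paint=2 shield=1
After 24 (gather 4 clay): clay=4 copper=9 paint=2 shield=1
After 25 (craft shield): clay=1 copper=9 paint=2 shield=2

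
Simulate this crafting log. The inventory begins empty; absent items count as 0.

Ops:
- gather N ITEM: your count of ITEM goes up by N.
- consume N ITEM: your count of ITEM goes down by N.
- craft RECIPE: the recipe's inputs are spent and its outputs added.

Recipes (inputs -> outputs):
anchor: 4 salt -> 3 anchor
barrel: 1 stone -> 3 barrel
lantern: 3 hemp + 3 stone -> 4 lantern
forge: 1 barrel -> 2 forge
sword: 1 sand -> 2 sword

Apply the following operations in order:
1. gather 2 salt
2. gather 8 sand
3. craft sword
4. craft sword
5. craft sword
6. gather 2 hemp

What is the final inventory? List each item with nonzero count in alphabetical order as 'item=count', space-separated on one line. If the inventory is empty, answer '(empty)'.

After 1 (gather 2 salt): salt=2
After 2 (gather 8 sand): salt=2 sand=8
After 3 (craft sword): salt=2 sand=7 sword=2
After 4 (craft sword): salt=2 sand=6 sword=4
After 5 (craft sword): salt=2 sand=5 sword=6
After 6 (gather 2 hemp): hemp=2 salt=2 sand=5 sword=6

Answer: hemp=2 salt=2 sand=5 sword=6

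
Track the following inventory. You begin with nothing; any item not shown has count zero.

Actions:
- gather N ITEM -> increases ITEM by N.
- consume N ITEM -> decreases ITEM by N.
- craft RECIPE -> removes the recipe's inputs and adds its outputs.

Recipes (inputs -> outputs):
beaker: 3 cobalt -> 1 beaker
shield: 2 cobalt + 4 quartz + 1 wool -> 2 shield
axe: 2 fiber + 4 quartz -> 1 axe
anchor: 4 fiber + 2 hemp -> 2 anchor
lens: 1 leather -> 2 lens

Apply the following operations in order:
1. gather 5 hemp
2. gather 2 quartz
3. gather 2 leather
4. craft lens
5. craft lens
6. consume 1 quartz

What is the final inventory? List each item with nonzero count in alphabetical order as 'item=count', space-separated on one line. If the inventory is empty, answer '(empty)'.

After 1 (gather 5 hemp): hemp=5
After 2 (gather 2 quartz): hemp=5 quartz=2
After 3 (gather 2 leather): hemp=5 leather=2 quartz=2
After 4 (craft lens): hemp=5 leather=1 lens=2 quartz=2
After 5 (craft lens): hemp=5 lens=4 quartz=2
After 6 (consume 1 quartz): hemp=5 lens=4 quartz=1

Answer: hemp=5 lens=4 quartz=1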